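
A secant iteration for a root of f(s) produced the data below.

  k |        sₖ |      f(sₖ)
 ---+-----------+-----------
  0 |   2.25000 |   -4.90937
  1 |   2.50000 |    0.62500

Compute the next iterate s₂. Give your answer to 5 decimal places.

s₂ = 2.50000 − 0.62500·(2.50000 − 2.25000) / (0.62500 − (-4.90937))
   = 2.50000 − (0.1562500)/(5.5343700) = 2.4717673

2.47177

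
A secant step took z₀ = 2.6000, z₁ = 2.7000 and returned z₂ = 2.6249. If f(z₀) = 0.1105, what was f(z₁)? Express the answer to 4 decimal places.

-0.3333

The secant line through (2.6000, 0.1105) and (2.7000, f(z₁)) crosses zero at z₂ = 2.6249.
So (2.6000, 0.1105), (2.7000, f(z₁)), (2.6249, 0) are collinear:
f(z₁) = 0.1105 · (2.7000 − 2.6249) / (2.6000 − 2.6249) = 0.1105 · (0.075100)/(-0.024900) = -0.333275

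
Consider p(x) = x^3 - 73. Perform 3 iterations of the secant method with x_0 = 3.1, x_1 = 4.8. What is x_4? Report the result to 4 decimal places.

4.1803

p(3.1) = -43.209000, p(4.8) = 37.592000
x_2 = 4.800000 − 37.592000·(4.800000 − 3.100000) / (37.592000 − (-43.209000)) = 4.800000 − (63.906400)/(80.801000) = 4.009089
p(4.009089) = -8.562736
x_3 = 4.009089 − (-8.562736)·(4.009089 − 4.800000) / (-8.562736 − 37.592000) = 4.009089 − (6.772362)/(-46.154736) = 4.155821
p(4.155821) = -1.225463
x_4 = 4.155821 − (-1.225463)·(4.155821 − 4.009089) / (-1.225463 − (-8.562736)) = 4.155821 − (-0.179814)/(7.337273) = 4.180328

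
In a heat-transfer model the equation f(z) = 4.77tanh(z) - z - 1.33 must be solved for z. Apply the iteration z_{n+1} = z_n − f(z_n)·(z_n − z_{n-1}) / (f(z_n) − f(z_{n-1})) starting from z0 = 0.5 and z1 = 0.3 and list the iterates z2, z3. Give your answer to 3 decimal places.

f(0.5) = 0.37430, f(0.3) = -0.24044
z2 = 0.30000 − (-0.24044)·(0.30000 − 0.50000) / (-0.24044 − 0.37430) = 0.30000 − (0.04809)/(-0.61474) = 0.37822
f(0.37822) = 0.01453
z3 = 0.37822 − 0.01453·(0.37822 − 0.30000) / (0.01453 − (-0.24044)) = 0.37822 − (0.00114)/(0.25497) = 0.37377

0.378, 0.374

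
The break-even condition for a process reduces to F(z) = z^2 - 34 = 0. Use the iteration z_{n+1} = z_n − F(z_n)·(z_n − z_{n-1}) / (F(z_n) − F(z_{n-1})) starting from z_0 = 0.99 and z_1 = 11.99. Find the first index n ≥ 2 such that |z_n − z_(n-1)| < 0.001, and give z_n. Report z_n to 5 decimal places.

F(0.99) = -33.0199000, F(11.99) = 109.7601000
z_2 = 11.9900000 − 109.7601000·(11.0000000)/(142.7800000) = 3.5339060;  |Δ| = 8.4560940
F(3.5339060) = -21.5115083
z_3 = 3.5339060 − (-21.5115083)·(-8.4560940)/(-131.2716083) = 4.9196081;  |Δ| = 1.3857020
F(4.9196081) = -9.7974566
z_4 = 4.9196081 − (-9.7974566)·(1.3857020)/(11.7140517) = 6.0785884;  |Δ| = 1.1589803
F(6.0785884) = 2.9492368
z_5 = 6.0785884 − 2.9492368·(1.1589803)/(12.7466934) = 5.8104320;  |Δ| = 0.2681564
F(5.8104320) = -0.2388801
z_6 = 5.8104320 − (-0.2388801)·(-0.2681564)/(-3.1881170) = 5.8305245;  |Δ| = 0.0200925
F(5.8305245) = -0.0049842
z_7 = 5.8305245 − (-0.0049842)·(0.0200925)/(0.2338959) = 5.8309526;  |Δ| = 0.0004282
|z_7 − z_6| = 0.0004282 < 0.001

n = 7, z_n = 5.83095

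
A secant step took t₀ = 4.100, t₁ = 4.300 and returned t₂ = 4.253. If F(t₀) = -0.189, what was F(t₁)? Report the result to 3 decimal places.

The secant line through (4.100, -0.189) and (4.300, F(t₁)) crosses zero at t₂ = 4.253.
So (4.100, -0.189), (4.300, F(t₁)), (4.253, 0) are collinear:
F(t₁) = -0.189 · (4.300 − 4.253) / (4.100 − 4.253) = -0.189 · (0.04700)/(-0.15300) = 0.05806

0.058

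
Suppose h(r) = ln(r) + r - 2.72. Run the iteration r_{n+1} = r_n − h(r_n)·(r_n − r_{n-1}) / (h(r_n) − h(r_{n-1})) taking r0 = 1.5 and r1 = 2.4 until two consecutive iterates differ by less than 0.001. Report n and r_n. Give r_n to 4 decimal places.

n = 4, r_n = 2.0179

h(1.5) = -0.814535, h(2.4) = 0.555469
r2 = 2.400000 − 0.555469·(0.900000)/(1.370004) = 2.035094;  |Δ| = 0.364906
h(2.035094) = 0.025637
r3 = 2.035094 − 0.025637·(-0.364906)/(-0.529832) = 2.017438;  |Δ| = 0.017657
h(2.017438) = -0.000734
r4 = 2.017438 − (-0.000734)·(-0.017657)/(-0.026370) = 2.017929;  |Δ| = 0.000491
|r4 − r3| = 0.000491 < 0.001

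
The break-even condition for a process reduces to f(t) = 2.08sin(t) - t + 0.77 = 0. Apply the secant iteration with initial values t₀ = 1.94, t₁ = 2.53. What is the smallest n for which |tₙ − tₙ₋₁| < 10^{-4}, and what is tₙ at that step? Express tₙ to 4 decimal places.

f(1.94) = 0.769839, f(2.53) = -0.565722
t₂ = 2.530000 − (-0.565722)·(0.590000)/(-1.335561) = 2.280086;  |Δ| = 0.249914
f(2.280086) = 0.068270
t₃ = 2.280086 − 0.068270·(-0.249914)/(0.633992) = 2.306997;  |Δ| = 0.026912
f(2.306997) = 0.004335
t₄ = 2.306997 − 0.004335·(0.026912)/(-0.063936) = 2.308822;  |Δ| = 0.001825
f(2.308822) = -0.000041
t₅ = 2.308822 − (-0.000041)·(0.001825)/(-0.004375) = 2.308805;  |Δ| = 0.000017
|t₅ − t₄| = 0.000017 < 10^{-4}

n = 5, tₙ = 2.3088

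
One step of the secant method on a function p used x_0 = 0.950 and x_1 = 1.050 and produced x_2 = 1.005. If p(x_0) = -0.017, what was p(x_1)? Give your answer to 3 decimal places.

The secant line through (0.950, -0.017) and (1.050, p(x_1)) crosses zero at x_2 = 1.005.
So (0.950, -0.017), (1.050, p(x_1)), (1.005, 0) are collinear:
p(x_1) = -0.017 · (1.050 − 1.005) / (0.950 − 1.005) = -0.017 · (0.04500)/(-0.05500) = 0.01391

0.014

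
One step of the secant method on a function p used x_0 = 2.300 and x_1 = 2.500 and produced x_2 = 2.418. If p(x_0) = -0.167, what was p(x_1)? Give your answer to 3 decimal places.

The secant line through (2.300, -0.167) and (2.500, p(x_1)) crosses zero at x_2 = 2.418.
So (2.300, -0.167), (2.500, p(x_1)), (2.418, 0) are collinear:
p(x_1) = -0.167 · (2.500 − 2.418) / (2.300 − 2.418) = -0.167 · (0.08200)/(-0.11800) = 0.11605

0.116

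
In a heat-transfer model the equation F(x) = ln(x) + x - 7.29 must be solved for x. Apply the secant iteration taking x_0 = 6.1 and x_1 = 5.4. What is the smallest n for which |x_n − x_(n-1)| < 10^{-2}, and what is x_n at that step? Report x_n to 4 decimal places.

F(6.1) = 0.618289, F(5.4) = -0.203601
x_2 = 5.400000 − (-0.203601)·(-0.700000)/(-0.821890) = 5.573406;  |Δ| = 0.173406
F(5.573406) = 0.001413
x_3 = 5.573406 − 0.001413·(0.173406)/(0.205014) = 5.572211;  |Δ| = 0.001195
|x_3 − x_2| = 0.001195 < 10^{-2}

n = 3, x_n = 5.5722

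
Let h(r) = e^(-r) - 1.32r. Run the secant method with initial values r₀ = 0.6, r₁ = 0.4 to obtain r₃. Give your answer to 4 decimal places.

h(0.6) = -0.243188, h(0.4) = 0.142320
r₂ = 0.400000 − 0.142320·(0.400000 − 0.600000) / (0.142320 − (-0.243188)) = 0.400000 − (-0.028464)/(0.385508) = 0.473835
h(0.473835) = -0.002852
r₃ = 0.473835 − (-0.002852)·(0.473835 − 0.400000) / (-0.002852 − 0.142320) = 0.473835 − (-0.000211)/(-0.145172) = 0.472384

0.4724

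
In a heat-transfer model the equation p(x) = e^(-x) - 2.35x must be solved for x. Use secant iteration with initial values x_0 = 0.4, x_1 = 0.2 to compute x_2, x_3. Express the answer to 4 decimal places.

p(0.4) = -0.269680, p(0.2) = 0.348731
x_2 = 0.200000 − 0.348731·(0.200000 − 0.400000) / (0.348731 − (-0.269680)) = 0.200000 − (-0.069746)/(0.618411) = 0.312783
p(0.312783) = -0.003631
x_3 = 0.312783 − (-0.003631)·(0.312783 − 0.200000) / (-0.003631 − 0.348731) = 0.312783 − (-0.000410)/(-0.352362) = 0.311621

0.3128, 0.3116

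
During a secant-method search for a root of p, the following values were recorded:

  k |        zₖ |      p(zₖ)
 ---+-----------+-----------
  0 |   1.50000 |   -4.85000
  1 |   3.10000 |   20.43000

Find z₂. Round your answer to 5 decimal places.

1.80696

z₂ = 3.10000 − 20.43000·(3.10000 − 1.50000) / (20.43000 − (-4.85000))
   = 3.10000 − (32.6880000)/(25.2800000) = 1.8069620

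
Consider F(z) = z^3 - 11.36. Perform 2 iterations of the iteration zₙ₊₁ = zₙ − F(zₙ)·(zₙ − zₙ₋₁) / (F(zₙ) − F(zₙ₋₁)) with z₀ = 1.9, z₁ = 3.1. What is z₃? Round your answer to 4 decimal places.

F(1.9) = -4.501000, F(3.1) = 18.431000
z₂ = 3.100000 − 18.431000·(3.100000 − 1.900000) / (18.431000 − (-4.501000)) = 3.100000 − (22.117200)/(22.932000) = 2.135531
F(2.135531) = -1.620925
z₃ = 2.135531 − (-1.620925)·(2.135531 − 3.100000) / (-1.620925 − 18.431000) = 2.135531 − (1.563331)/(-20.051925) = 2.213495

2.2135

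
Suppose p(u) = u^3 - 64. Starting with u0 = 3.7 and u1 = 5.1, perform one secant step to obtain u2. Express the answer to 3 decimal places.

p(3.7) = -13.34700, p(5.1) = 68.65100
u2 = 5.10000 − 68.65100·(5.10000 − 3.70000) / (68.65100 − (-13.34700)) = 5.10000 − (96.11140)/(81.99800) = 3.92788

3.928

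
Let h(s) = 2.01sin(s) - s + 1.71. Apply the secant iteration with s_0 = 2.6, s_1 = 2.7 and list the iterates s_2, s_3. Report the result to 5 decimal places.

h(2.6) = 0.1461578, h(2.7) = -0.1309664
s_2 = 2.7000000 − (-0.1309664)·(2.7000000 − 2.6000000) / (-0.1309664 − 0.1461578) = 2.7000000 − (-0.0130966)/(-0.2771242) = 2.6527409
h(2.6527409) = 0.0011801
s_3 = 2.6527409 − 0.0011801·(2.6527409 − 2.7000000) / (0.0011801 − (-0.1309664)) = 2.6527409 − (-0.0000558)/(0.1321466) = 2.6531629

2.65274, 2.65316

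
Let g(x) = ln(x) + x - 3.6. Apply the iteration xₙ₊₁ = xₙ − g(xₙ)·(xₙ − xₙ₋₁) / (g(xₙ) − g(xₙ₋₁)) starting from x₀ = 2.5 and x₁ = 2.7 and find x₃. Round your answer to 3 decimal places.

2.632

g(2.5) = -0.18371, g(2.7) = 0.09325
x₂ = 2.70000 − 0.09325·(2.70000 − 2.50000) / (0.09325 − (-0.18371)) = 2.70000 − (0.01865)/(0.27696) = 2.63266
g(2.63266) = 0.00066
x₃ = 2.63266 − 0.00066·(2.63266 − 2.70000) / (0.00066 − 0.09325) = 2.63266 − (-0.00004)/(-0.09260) = 2.63218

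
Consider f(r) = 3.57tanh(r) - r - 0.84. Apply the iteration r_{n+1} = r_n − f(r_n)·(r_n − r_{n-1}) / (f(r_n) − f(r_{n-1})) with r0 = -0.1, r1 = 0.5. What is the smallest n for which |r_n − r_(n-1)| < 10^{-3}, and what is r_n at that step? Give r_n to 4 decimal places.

n = 5, r_n = 0.3450

f(-0.1) = -1.095815, f(0.5) = 0.309758
r2 = 0.500000 − 0.309758·(0.600000)/(1.405573) = 0.367773;  |Δ| = 0.132227
f(0.367773) = 0.049017
r3 = 0.367773 − 0.049017·(-0.132227)/(-0.260741) = 0.342915;  |Δ| = 0.024858
f(0.342915) = -0.004539
r4 = 0.342915 − (-0.004539)·(-0.024858)/(-0.053556) = 0.345022;  |Δ| = 0.002107
f(0.345022) = 0.000051
r5 = 0.345022 − 0.000051·(0.002107)/(0.004590) = 0.344998;  |Δ| = 0.000024
|r5 − r4| = 0.000024 < 10^{-3}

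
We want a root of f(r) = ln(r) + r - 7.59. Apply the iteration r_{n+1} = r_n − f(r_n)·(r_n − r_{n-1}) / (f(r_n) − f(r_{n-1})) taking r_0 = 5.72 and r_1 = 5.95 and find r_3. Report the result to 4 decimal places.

5.8274

f(5.72) = -0.126031, f(5.95) = 0.143391
r_2 = 5.950000 − 0.143391·(5.950000 − 5.720000) / (0.143391 − (-0.126031)) = 5.950000 − (0.032980)/(0.269422) = 5.827590
f(5.827590) = 0.000194
r_3 = 5.827590 − 0.000194·(5.827590 − 5.950000) / (0.000194 − 0.143391) = 5.827590 − (-0.000024)/(-0.143198) = 5.827425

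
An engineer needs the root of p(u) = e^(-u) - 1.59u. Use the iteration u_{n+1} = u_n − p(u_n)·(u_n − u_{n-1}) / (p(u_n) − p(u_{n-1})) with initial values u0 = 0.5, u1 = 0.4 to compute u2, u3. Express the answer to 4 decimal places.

0.4154, 0.4152

p(0.5) = -0.188469, p(0.4) = 0.034320
u2 = 0.400000 − 0.034320·(0.400000 − 0.500000) / (0.034320 − (-0.188469)) = 0.400000 − (-0.003432)/(0.222789) = 0.415405
p(0.415405) = -0.000420
u3 = 0.415405 − (-0.000420)·(0.415405 − 0.400000) / (-0.000420 − 0.034320) = 0.415405 − (-0.000006)/(-0.034740) = 0.415218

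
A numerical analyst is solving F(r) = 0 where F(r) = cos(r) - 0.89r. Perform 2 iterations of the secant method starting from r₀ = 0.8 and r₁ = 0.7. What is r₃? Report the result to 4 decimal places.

0.7905

F(0.8) = -0.015293, F(0.7) = 0.141842
r₂ = 0.700000 − 0.141842·(0.700000 − 0.800000) / (0.141842 − (-0.015293)) = 0.700000 − (-0.014184)/(0.157135) = 0.790267
F(0.790267) = 0.000317
r₃ = 0.790267 − 0.000317·(0.790267 − 0.700000) / (0.000317 − 0.141842) = 0.790267 − (0.000029)/(-0.141525) = 0.790470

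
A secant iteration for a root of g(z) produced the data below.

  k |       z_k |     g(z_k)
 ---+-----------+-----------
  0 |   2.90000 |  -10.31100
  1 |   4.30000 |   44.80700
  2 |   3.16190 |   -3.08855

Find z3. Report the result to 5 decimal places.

3.23529

z3 = 3.16190 − (-3.08855)·(3.16190 − 4.30000) / (-3.08855 − 44.80700)
   = 3.16190 − (3.5150788)/(-47.8955500) = 3.2352905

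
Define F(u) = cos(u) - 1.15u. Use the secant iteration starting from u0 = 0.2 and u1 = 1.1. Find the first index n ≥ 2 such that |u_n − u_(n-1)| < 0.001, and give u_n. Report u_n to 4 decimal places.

n = 5, u_n = 0.6775

F(0.2) = 0.750067, F(1.1) = -0.811404
u2 = 1.100000 − (-0.811404)·(0.900000)/(-1.561470) = 0.632323;  |Δ| = 0.467677
F(0.632323) = 0.079485
u3 = 0.632323 − 0.079485·(-0.467677)/(0.890889) = 0.674049;  |Δ| = 0.041726
F(0.674049) = 0.006144
u4 = 0.674049 − 0.006144·(0.041726)/(-0.073341) = 0.677545;  |Δ| = 0.003496
F(0.677545) = -0.000062
u5 = 0.677545 − (-0.000062)·(0.003496)/(-0.006206) = 0.677510;  |Δ| = 0.000035
|u5 − u4| = 0.000035 < 0.001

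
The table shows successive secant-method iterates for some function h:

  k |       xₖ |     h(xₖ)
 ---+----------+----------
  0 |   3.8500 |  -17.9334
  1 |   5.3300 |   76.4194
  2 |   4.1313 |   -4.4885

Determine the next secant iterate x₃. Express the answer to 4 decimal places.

4.1978

x₃ = 4.1313 − (-4.4885)·(4.1313 − 5.3300) / (-4.4885 − 76.4194)
   = 4.1313 − (5.380365)/(-80.907900) = 4.197800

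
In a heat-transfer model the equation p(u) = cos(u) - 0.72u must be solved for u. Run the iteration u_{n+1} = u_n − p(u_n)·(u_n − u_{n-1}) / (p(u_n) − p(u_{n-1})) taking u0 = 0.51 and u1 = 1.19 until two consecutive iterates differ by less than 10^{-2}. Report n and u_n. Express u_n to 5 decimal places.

n = 4, u_n = 0.88239

p(0.51) = 0.5055445, p(1.19) = -0.4851401
u2 = 1.1900000 − (-0.4851401)·(0.6800000)/(-0.9906846) = 0.8570027;  |Δ| = 0.3329973
p(0.8570027) = 0.0376640
u3 = 0.8570027 − 0.0376640·(-0.3329973)/(0.5228042) = 0.8809926;  |Δ| = 0.0239899
p(0.8809926) = 0.0020711
u4 = 0.8809926 − 0.0020711·(0.0239899)/(-0.0355930) = 0.8823886;  |Δ| = 0.0013959
|u4 − u3| = 0.0013959 < 10^{-2}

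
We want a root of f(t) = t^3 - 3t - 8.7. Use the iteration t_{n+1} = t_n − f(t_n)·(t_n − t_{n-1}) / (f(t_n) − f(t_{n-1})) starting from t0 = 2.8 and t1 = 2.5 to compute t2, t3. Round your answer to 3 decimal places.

f(2.8) = 4.85200, f(2.5) = -0.57500
t2 = 2.50000 − (-0.57500)·(2.50000 − 2.80000) / (-0.57500 − 4.85200) = 2.50000 − (0.17250)/(-5.42700) = 2.53179
f(2.53179) = -0.06677
t3 = 2.53179 − (-0.06677)·(2.53179 − 2.50000) / (-0.06677 − (-0.57500)) = 2.53179 − (-0.00212)/(0.50823) = 2.53596

2.532, 2.536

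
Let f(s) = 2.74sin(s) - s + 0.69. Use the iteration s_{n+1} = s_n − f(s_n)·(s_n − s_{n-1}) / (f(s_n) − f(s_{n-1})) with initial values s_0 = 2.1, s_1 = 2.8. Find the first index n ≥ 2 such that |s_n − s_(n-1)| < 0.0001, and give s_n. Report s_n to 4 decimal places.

f(2.1) = 0.955194, f(2.8) = -1.192132
s_2 = 2.800000 − (-1.192132)·(0.700000)/(-2.147326) = 2.411381;  |Δ| = 0.388619
f(2.411381) = 0.106275
s_3 = 2.411381 − 0.106275·(-0.388619)/(1.298408) = 2.443189;  |Δ| = 0.031809
f(2.443189) = 0.008619
s_4 = 2.443189 − 0.008619·(0.031809)/(-0.097656) = 2.445997;  |Δ| = 0.002807
f(2.445997) = -0.000087
s_5 = 2.445997 − (-0.000087)·(0.002807)/(-0.008706) = 2.445969;  |Δ| = 0.000028
|s_5 − s_4| = 0.000028 < 0.0001

n = 5, s_n = 2.4460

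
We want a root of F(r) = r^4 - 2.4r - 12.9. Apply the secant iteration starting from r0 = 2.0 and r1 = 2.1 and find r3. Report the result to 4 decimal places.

F(2.0) = -1.700000, F(2.1) = 1.508100
r2 = 2.100000 − 1.508100·(2.100000 − 2.000000) / (1.508100 − (-1.700000)) = 2.100000 − (0.150810)/(3.208100) = 2.052991
F(2.052991) = -0.062879
r3 = 2.052991 − (-0.062879)·(2.052991 − 2.100000) / (-0.062879 − 1.508100) = 2.052991 − (0.002956)/(-1.570979) = 2.054872

2.0549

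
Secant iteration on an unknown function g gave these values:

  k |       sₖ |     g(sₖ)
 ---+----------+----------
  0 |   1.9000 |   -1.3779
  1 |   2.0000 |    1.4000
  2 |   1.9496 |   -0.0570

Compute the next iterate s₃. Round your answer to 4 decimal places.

s₃ = 1.9496 − (-0.0570)·(1.9496 − 2.0000) / (-0.0570 − 1.4000)
   = 1.9496 − (0.002873)/(-1.457000) = 1.951572

1.9516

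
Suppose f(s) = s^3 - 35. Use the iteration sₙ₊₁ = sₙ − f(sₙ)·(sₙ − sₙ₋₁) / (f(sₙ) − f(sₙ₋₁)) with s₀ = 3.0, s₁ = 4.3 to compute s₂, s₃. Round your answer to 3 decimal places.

f(3.0) = -8.00000, f(4.3) = 44.50700
s₂ = 4.30000 − 44.50700·(4.30000 − 3.00000) / (44.50700 − (-8.00000)) = 4.30000 − (57.85910)/(52.50700) = 3.19807
f(3.19807) = -2.29129
s₃ = 3.19807 − (-2.29129)·(3.19807 − 4.30000) / (-2.29129 − 44.50700) = 3.19807 − (2.52484)/(-46.79829) = 3.25202

3.198, 3.252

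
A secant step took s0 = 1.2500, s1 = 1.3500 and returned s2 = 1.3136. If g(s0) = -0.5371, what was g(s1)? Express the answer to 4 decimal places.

0.3074

The secant line through (1.2500, -0.5371) and (1.3500, g(s1)) crosses zero at s2 = 1.3136.
So (1.2500, -0.5371), (1.3500, g(s1)), (1.3136, 0) are collinear:
g(s1) = -0.5371 · (1.3500 − 1.3136) / (1.2500 − 1.3136) = -0.5371 · (0.036400)/(-0.063600) = 0.307397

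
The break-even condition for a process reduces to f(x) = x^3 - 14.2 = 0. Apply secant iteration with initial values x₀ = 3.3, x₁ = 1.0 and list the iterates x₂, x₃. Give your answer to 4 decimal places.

f(3.3) = 21.737000, f(1.0) = -13.200000
x₂ = 1.000000 − (-13.200000)·(1.000000 − 3.300000) / (-13.200000 − 21.737000) = 1.000000 − (30.360000)/(-34.937000) = 1.868993
f(1.868993) = -7.671358
x₃ = 1.868993 − (-7.671358)·(1.868993 − 1.000000) / (-7.671358 − (-13.200000)) = 1.868993 − (-6.666355)/(5.528642) = 3.074778

1.8690, 3.0748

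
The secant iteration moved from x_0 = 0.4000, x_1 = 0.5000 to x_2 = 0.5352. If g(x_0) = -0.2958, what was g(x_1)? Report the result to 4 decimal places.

-0.0770

The secant line through (0.4000, -0.2958) and (0.5000, g(x_1)) crosses zero at x_2 = 0.5352.
So (0.4000, -0.2958), (0.5000, g(x_1)), (0.5352, 0) are collinear:
g(x_1) = -0.2958 · (0.5000 − 0.5352) / (0.4000 − 0.5352) = -0.2958 · (-0.035200)/(-0.135200) = -0.077013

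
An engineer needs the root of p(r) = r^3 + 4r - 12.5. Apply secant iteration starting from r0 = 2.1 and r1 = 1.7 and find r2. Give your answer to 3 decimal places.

1.753

p(2.1) = 5.16100, p(1.7) = -0.78700
r2 = 1.70000 − (-0.78700)·(1.70000 − 2.10000) / (-0.78700 − 5.16100) = 1.70000 − (0.31480)/(-5.94800) = 1.75293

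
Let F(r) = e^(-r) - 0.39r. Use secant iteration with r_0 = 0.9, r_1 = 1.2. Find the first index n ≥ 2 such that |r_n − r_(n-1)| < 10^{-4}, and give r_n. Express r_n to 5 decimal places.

F(0.9) = 0.0555697, F(1.2) = -0.1668058
r_2 = 1.2000000 − (-0.1668058)·(0.3000000)/(-0.2223754) = 0.9749673;  |Δ| = 0.2250327
F(0.9749673) = -0.0030326
r_3 = 0.9749673 − (-0.0030326)·(-0.2250327)/(0.1637732) = 0.9708004;  |Δ| = 0.0041669
F(0.9708004) = 0.0001676
r_4 = 0.9708004 − 0.0001676·(-0.0041669)/(0.0032002) = 0.9710186;  |Δ| = 0.0002182
F(0.9710186) = -0.0000002
r_5 = 0.9710186 − (-0.0000002)·(0.0002182)/(-0.0001677) = 0.9710184;  |Δ| = 0.0000002
|r_5 − r_4| = 0.0000002 < 10^{-4}

n = 5, r_n = 0.97102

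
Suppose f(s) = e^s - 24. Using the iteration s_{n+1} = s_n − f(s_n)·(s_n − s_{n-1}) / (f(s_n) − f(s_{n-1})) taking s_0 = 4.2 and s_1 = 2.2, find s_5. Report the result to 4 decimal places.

3.1688

f(4.2) = 42.686331, f(2.2) = -14.974987
s_2 = 2.200000 − (-14.974987)·(2.200000 − 4.200000) / (-14.974987 − 42.686331) = 2.200000 − (29.949973)/(-57.661318) = 2.719412
f(2.719412) = -8.828603
s_3 = 2.719412 − (-8.828603)·(2.719412 − 2.200000) / (-8.828603 − (-14.974987)) = 2.719412 − (-4.585681)/(6.146383) = 3.465490
f(3.465490) = 7.992127
s_4 = 3.465490 − 7.992127·(3.465490 − 2.719412) / (7.992127 − (-8.828603)) = 3.465490 − (5.962750)/(16.820730) = 3.111002
f(3.111002) = -1.556486
s_5 = 3.111002 − (-1.556486)·(3.111002 − 3.465490) / (-1.556486 − 7.992127) = 3.111002 − (0.551756)/(-9.548613) = 3.168786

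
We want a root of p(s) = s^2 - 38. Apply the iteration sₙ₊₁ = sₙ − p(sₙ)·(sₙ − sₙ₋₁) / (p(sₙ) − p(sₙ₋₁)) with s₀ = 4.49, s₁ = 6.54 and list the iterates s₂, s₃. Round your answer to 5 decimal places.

p(4.49) = -17.8399000, p(6.54) = 4.7716000
s₂ = 6.5400000 − 4.7716000·(6.5400000 − 4.4900000) / (4.7716000 − (-17.8399000)) = 6.5400000 − (9.7817800)/(22.6115000) = 6.1073980
p(6.1073980) = -0.6996896
s₃ = 6.1073980 − (-0.6996896)·(6.1073980 − 6.5400000) / (-0.6996896 − 4.7716000) = 6.1073980 − (0.3026871)/(-5.4712896) = 6.1627208

6.10740, 6.16272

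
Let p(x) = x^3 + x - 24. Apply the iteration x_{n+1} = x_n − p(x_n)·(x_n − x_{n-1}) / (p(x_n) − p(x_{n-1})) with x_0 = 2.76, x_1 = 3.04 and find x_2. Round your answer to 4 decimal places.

2.7682

p(2.76) = -0.215424, p(3.04) = 7.134464
x_2 = 3.040000 − 7.134464·(3.040000 − 2.760000) / (7.134464 − (-0.215424)) = 3.040000 − (1.997650)/(7.349888) = 2.768207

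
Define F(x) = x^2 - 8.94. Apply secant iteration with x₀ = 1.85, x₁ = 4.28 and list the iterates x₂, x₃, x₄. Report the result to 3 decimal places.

2.750, 2.946, 2.992

F(1.85) = -5.51750, F(4.28) = 9.37840
x₂ = 4.28000 − 9.37840·(4.28000 − 1.85000) / (9.37840 − (-5.51750)) = 4.28000 − (22.78951)/(14.89590) = 2.75008
F(2.75008) = -1.37705
x₃ = 2.75008 − (-1.37705)·(2.75008 − 4.28000) / (-1.37705 − 9.37840) = 2.75008 − (2.10678)/(-10.75545) = 2.94596
F(2.94596) = -0.26131
x₄ = 2.94596 − (-0.26131)·(2.94596 − 2.75008) / (-0.26131 − (-1.37705)) = 2.94596 − (-0.05119)/(1.11574) = 2.99184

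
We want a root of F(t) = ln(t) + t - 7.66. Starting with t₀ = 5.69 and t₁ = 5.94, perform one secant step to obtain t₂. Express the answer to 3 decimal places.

5.887

F(5.69) = -0.23129, F(5.94) = 0.06171
t₂ = 5.94000 − 0.06171·(5.94000 − 5.69000) / (0.06171 − (-0.23129)) = 5.94000 − (0.01543)/(0.29300) = 5.88735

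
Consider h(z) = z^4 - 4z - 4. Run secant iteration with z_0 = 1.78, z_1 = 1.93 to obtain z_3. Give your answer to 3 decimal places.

1.835

h(1.78) = -1.08124, h(1.93) = 2.15488
z_2 = 1.93000 − 2.15488·(1.93000 − 1.78000) / (2.15488 − (-1.08124)) = 1.93000 − (0.32323)/(3.23612) = 1.83012
h(1.83012) = -0.10246
z_3 = 1.83012 − (-0.10246)·(1.83012 − 1.93000) / (-0.10246 − 2.15488) = 1.83012 − (0.01023)/(-2.25734) = 1.83465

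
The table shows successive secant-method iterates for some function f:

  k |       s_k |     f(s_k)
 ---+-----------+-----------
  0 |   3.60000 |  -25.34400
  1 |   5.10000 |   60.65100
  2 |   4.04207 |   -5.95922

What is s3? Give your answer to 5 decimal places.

4.13672

s3 = 4.04207 − (-5.95922)·(4.04207 − 5.10000) / (-5.95922 − 60.65100)
   = 4.04207 − (6.3044376)/(-66.6102200) = 4.1367167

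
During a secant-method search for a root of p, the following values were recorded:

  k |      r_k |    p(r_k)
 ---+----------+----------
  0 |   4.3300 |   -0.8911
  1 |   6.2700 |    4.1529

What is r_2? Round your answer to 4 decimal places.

4.6727

r_2 = 6.2700 − 4.1529·(6.2700 − 4.3300) / (4.1529 − (-0.8911))
   = 6.2700 − (8.056626)/(5.044000) = 4.672731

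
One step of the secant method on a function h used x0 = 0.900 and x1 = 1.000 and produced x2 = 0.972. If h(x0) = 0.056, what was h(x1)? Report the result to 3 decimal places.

The secant line through (0.900, 0.056) and (1.000, h(x1)) crosses zero at x2 = 0.972.
So (0.900, 0.056), (1.000, h(x1)), (0.972, 0) are collinear:
h(x1) = 0.056 · (1.000 − 0.972) / (0.900 − 0.972) = 0.056 · (0.02800)/(-0.07200) = -0.02178

-0.022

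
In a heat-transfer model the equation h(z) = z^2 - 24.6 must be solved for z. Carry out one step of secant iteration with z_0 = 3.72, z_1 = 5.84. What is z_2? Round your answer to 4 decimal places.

4.8457

h(3.72) = -10.761600, h(5.84) = 9.505600
z_2 = 5.840000 − 9.505600·(5.840000 − 3.720000) / (9.505600 − (-10.761600)) = 5.840000 − (20.151872)/(20.267200) = 4.845690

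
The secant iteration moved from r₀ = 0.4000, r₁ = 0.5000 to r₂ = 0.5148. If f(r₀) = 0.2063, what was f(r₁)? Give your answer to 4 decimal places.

0.0266

The secant line through (0.4000, 0.2063) and (0.5000, f(r₁)) crosses zero at r₂ = 0.5148.
So (0.4000, 0.2063), (0.5000, f(r₁)), (0.5148, 0) are collinear:
f(r₁) = 0.2063 · (0.5000 − 0.5148) / (0.4000 − 0.5148) = 0.2063 · (-0.014800)/(-0.114800) = 0.026596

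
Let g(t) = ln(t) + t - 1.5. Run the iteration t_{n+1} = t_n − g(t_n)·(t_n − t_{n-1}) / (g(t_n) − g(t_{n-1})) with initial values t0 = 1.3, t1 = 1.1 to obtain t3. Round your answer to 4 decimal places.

g(1.3) = 0.062364, g(1.1) = -0.304690
t2 = 1.100000 − (-0.304690)·(1.100000 − 1.300000) / (-0.304690 − 0.062364) = 1.100000 − (0.060938)/(-0.367054) = 1.266019
g(1.266019) = 0.001896
t3 = 1.266019 − 0.001896·(1.266019 − 1.100000) / (0.001896 − (-0.304690)) = 1.266019 − (0.000315)/(0.306586) = 1.264992

1.2650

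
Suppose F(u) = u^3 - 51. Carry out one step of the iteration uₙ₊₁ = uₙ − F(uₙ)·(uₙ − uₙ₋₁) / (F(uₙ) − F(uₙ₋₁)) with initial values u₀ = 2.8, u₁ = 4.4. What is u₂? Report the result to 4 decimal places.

3.5350

F(2.8) = -29.048000, F(4.4) = 34.184000
u₂ = 4.400000 − 34.184000·(4.400000 − 2.800000) / (34.184000 − (-29.048000)) = 4.400000 − (54.694400)/(63.232000) = 3.535020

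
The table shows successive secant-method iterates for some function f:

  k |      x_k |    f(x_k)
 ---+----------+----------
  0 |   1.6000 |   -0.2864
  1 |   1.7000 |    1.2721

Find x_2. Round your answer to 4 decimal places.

x_2 = 1.7000 − 1.2721·(1.7000 − 1.6000) / (1.2721 − (-0.2864))
   = 1.7000 − (0.127210)/(1.558500) = 1.618377

1.6184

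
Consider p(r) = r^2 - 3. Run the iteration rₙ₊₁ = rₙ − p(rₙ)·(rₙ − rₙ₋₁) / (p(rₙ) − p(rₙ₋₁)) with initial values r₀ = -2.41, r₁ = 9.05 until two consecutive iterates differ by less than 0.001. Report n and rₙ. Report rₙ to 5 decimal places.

p(-2.41) = 2.8081000, p(9.05) = 78.9025000
r₂ = 9.0500000 − 78.9025000·(11.4600000)/(76.0944000) = -2.8329066;  |Δ| = 11.8829066
p(-2.8329066) = 5.0253600
r₃ = -2.8329066 − 5.0253600·(-11.8829066)/(-73.8771400) = -3.6412200;  |Δ| = 0.8083134
p(-3.6412200) = 10.2584834
r₄ = -3.6412200 − 10.2584834·(-0.8083134)/(5.2331234) = -2.0566846;  |Δ| = 1.5845355
p(-2.0566846) = 1.2299514
r₅ = -2.0566846 − 1.2299514·(1.5845355)/(-9.0285320) = -1.8408243;  |Δ| = 0.2158603
p(-1.8408243) = 0.3886340
r₆ = -1.8408243 − 0.3886340·(0.2158603)/(-0.8413174) = -1.7411108;  |Δ| = 0.0997134
p(-1.7411108) = 0.0314669
r₇ = -1.7411108 − 0.0314669·(0.0997134)/(-0.3571670) = -1.7323259;  |Δ| = 0.0087849
p(-1.7323259) = 0.0009531
r₈ = -1.7323259 − 0.0009531·(0.0087849)/(-0.0305138) = -1.7320515;  |Δ| = 0.0002744
|r₈ − r₇| = 0.0002744 < 0.001

n = 8, rₙ = -1.73205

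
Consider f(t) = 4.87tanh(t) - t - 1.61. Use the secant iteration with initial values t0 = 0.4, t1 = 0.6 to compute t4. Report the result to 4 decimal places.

0.4518

f(0.4) = -0.159649, f(0.6) = 0.405431
t2 = 0.600000 − 0.405431·(0.600000 − 0.400000) / (0.405431 − (-0.159649)) = 0.600000 − (0.081086)/(0.565080) = 0.456505
f(0.456505) = 0.014111
t3 = 0.456505 − 0.014111·(0.456505 − 0.600000) / (0.014111 − 0.405431) = 0.456505 − (-0.002025)/(-0.391320) = 0.451330
f(0.451330) = -0.001360
t4 = 0.451330 − (-0.001360)·(0.451330 − 0.456505) / (-0.001360 − 0.014111) = 0.451330 − (0.000007)/(-0.015471) = 0.451785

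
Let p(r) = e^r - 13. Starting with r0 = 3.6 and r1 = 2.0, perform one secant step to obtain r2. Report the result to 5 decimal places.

p(3.6) = 23.5982344, p(2.0) = -5.6109439
r2 = 2.0000000 − (-5.6109439)·(2.0000000 − 3.6000000) / (-5.6109439 − 23.5982344) = 2.0000000 − (8.9775102)/(-29.2091783) = 2.3073524

2.30735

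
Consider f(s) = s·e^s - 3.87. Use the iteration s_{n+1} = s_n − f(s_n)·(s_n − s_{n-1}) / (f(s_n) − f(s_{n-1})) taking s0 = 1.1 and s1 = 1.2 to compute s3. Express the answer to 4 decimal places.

1.1842

f(1.1) = -0.565417, f(1.2) = 0.114140
s2 = 1.200000 − 0.114140·(1.200000 − 1.100000) / (0.114140 − (-0.565417)) = 1.200000 − (0.011414)/(0.679558) = 1.183204
f(1.183204) = -0.007056
s3 = 1.183204 − (-0.007056)·(1.183204 − 1.200000) / (-0.007056 − 0.114140) = 1.183204 − (0.000119)/(-0.121197) = 1.184182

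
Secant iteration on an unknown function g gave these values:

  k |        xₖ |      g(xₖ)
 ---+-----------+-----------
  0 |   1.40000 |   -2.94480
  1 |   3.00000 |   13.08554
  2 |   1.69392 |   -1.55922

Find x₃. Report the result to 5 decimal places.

x₃ = 1.69392 − (-1.55922)·(1.69392 − 3.00000) / (-1.55922 − 13.08554)
   = 1.69392 − (2.0364661)/(-14.6447600) = 1.8329777

1.83298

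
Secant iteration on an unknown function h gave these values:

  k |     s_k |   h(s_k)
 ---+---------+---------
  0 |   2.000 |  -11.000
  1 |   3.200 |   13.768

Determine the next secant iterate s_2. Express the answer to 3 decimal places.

s_2 = 3.200 − 13.768·(3.200 − 2.000) / (13.768 − (-11.000))
   = 3.200 − (16.52160)/(24.76800) = 2.53295

2.533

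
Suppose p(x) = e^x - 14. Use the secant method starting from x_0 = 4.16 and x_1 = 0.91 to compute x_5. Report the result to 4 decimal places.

2.1680

p(4.16) = 50.071523, p(0.91) = -11.515677
x_2 = 0.910000 − (-11.515677)·(0.910000 − 4.160000) / (-11.515677 − 50.071523) = 0.910000 − (37.425952)/(-61.587200) = 1.517690
p(1.517690) = -9.438323
x_3 = 1.517690 − (-9.438323)·(1.517690 − 0.910000) / (-9.438323 − (-11.515677)) = 1.517690 − (-5.735578)/(2.077355) = 4.278691
p(4.278691) = 58.145940
x_4 = 4.278691 − 58.145940·(4.278691 − 1.517690) / (58.145940 − (-9.438323)) = 4.278691 − (160.540973)/(67.584262) = 1.903272
p(1.903272) = -7.292197
x_5 = 1.903272 − (-7.292197)·(1.903272 − 4.278691) / (-7.292197 − 58.145940) = 1.903272 − (17.322026)/(-65.438136) = 2.167980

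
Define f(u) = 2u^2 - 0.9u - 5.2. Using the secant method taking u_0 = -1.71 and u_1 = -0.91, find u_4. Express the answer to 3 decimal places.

f(-1.71) = 2.18720, f(-0.91) = -2.72480
u_2 = -0.91000 − (-2.72480)·(-0.91000 − (-1.71000)) / (-2.72480 − 2.18720) = -0.91000 − (-2.17984)/(-4.91200) = -1.35378
f(-1.35378) = -0.31617
u_3 = -1.35378 − (-0.31617)·(-1.35378 − (-0.91000)) / (-0.31617 − (-2.72480)) = -1.35378 − (0.14031)/(2.40863) = -1.41203
f(-1.41203) = 0.05849
u_4 = -1.41203 − 0.05849·(-1.41203 − (-1.35378)) / (0.05849 − (-0.31617)) = -1.41203 − (-0.00341)/(0.37466) = -1.40294

-1.403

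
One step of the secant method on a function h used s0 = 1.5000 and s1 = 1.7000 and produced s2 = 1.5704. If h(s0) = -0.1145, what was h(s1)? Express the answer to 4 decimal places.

The secant line through (1.5000, -0.1145) and (1.7000, h(s1)) crosses zero at s2 = 1.5704.
So (1.5000, -0.1145), (1.7000, h(s1)), (1.5704, 0) are collinear:
h(s1) = -0.1145 · (1.7000 − 1.5704) / (1.5000 − 1.5704) = -0.1145 · (0.129600)/(-0.070400) = 0.210784

0.2108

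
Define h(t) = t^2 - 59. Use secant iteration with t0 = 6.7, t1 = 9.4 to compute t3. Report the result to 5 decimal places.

7.67054

h(6.7) = -14.1100000, h(9.4) = 29.3600000
t2 = 9.4000000 − 29.3600000·(9.4000000 − 6.7000000) / (29.3600000 − (-14.1100000)) = 9.4000000 − (79.2720000)/(43.4700000) = 7.5763975
h(7.5763975) = -1.5982007
t3 = 7.5763975 − (-1.5982007)·(7.5763975 − 9.4000000) / (-1.5982007 − 29.3600000) = 7.5763975 − (2.9144827)/(-30.9582007) = 7.6705400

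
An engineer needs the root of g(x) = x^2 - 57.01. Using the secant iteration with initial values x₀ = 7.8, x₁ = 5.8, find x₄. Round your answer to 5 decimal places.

g(7.8) = 3.8300000, g(5.8) = -23.3700000
x₂ = 5.8000000 − (-23.3700000)·(5.8000000 − 7.8000000) / (-23.3700000 − 3.8300000) = 5.8000000 − (46.7400000)/(-27.2000000) = 7.5183824
g(7.5183824) = -0.4839268
x₃ = 7.5183824 − (-0.4839268)·(7.5183824 − 5.8000000) / (-0.4839268 − (-23.3700000)) = 7.5183824 − (-0.8315713)/(22.8860732) = 7.5547176
g(7.5547176) = 0.0637581
x₄ = 7.5547176 − 0.0637581·(7.5547176 − 7.5183824) / (0.0637581 − (-0.4839268)) = 7.5547176 − (0.0023167)/(0.5476849) = 7.5504877

7.55049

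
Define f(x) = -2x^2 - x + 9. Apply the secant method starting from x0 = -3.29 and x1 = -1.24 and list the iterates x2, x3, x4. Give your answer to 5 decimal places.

f(-3.29) = -9.3582000, f(-1.24) = 7.1648000
x2 = -1.2400000 − 7.1648000·(-1.2400000 − (-3.2900000)) / (7.1648000 − (-9.3582000)) = -1.2400000 − (14.6878400)/(16.5230000) = -2.1289330
f(-2.1289330) = 2.0642215
x3 = -2.1289330 − 2.0642215·(-2.1289330 − (-1.2400000)) / (2.0642215 − 7.1648000) = -2.1289330 − (-1.8349547)/(-5.1005785) = -2.4886872
f(-2.4886872) = -0.8984410
x4 = -2.4886872 − (-0.8984410)·(-2.4886872 − (-2.1289330)) / (-0.8984410 − 2.0642215) = -2.4886872 − (0.3232180)/(-2.9626626) = -2.3795901

-2.12893, -2.48869, -2.37959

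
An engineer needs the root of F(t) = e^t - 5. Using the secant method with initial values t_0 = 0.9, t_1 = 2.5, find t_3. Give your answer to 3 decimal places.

1.495

F(0.9) = -2.54040, F(2.5) = 7.18249
t_2 = 2.50000 − 7.18249·(2.50000 − 0.90000) / (7.18249 − (-2.54040)) = 2.50000 − (11.49199)/(9.72289) = 1.31805
F(1.31805) = -1.26388
t_3 = 1.31805 − (-1.26388)·(1.31805 − 2.50000) / (-1.26388 − 7.18249) = 1.31805 − (1.49384)/(-8.44637) = 1.49491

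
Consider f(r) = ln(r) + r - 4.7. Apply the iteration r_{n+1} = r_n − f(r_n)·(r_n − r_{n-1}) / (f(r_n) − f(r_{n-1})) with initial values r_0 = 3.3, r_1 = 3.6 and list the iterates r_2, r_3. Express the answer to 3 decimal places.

f(3.3) = -0.20608, f(3.6) = 0.18093
r_2 = 3.60000 − 0.18093·(3.60000 − 3.30000) / (0.18093 − (-0.20608)) = 3.60000 − (0.05428)/(0.38701) = 3.45975
f(3.45975) = 0.00094
r_3 = 3.45975 − 0.00094·(3.45975 − 3.60000) / (0.00094 − 0.18093) = 3.45975 − (-0.00013)/(-0.17999) = 3.45901

3.460, 3.459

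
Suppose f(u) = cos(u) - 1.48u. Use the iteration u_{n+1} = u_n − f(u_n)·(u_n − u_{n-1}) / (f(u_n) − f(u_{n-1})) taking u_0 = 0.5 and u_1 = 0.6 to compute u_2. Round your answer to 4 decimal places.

f(0.5) = 0.137583, f(0.6) = -0.062664
u_2 = 0.600000 − (-0.062664)·(0.600000 − 0.500000) / (-0.062664 − 0.137583) = 0.600000 − (-0.006266)/(-0.200247) = 0.568706

0.5687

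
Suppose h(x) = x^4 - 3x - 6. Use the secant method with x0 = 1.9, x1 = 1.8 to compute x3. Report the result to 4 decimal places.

h(1.9) = 1.332100, h(1.8) = -0.902400
x2 = 1.800000 − (-0.902400)·(1.800000 − 1.900000) / (-0.902400 − 1.332100) = 1.800000 − (0.090240)/(-2.234500) = 1.840385
h(1.840385) = -0.049274
x3 = 1.840385 − (-0.049274)·(1.840385 − 1.800000) / (-0.049274 − (-0.902400)) = 1.840385 − (-0.001990)/(0.853126) = 1.842717

1.8427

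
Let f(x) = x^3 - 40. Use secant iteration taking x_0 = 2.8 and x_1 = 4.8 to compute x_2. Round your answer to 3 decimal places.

f(2.8) = -18.04800, f(4.8) = 70.59200
x_2 = 4.80000 − 70.59200·(4.80000 − 2.80000) / (70.59200 − (-18.04800)) = 4.80000 − (141.18400)/(88.64000) = 3.20722

3.207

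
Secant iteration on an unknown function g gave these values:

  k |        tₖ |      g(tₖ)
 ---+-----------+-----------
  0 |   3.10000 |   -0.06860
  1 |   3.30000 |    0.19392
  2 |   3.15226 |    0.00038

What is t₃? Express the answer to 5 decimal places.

3.15197

t₃ = 3.15226 − 0.00038·(3.15226 − 3.30000) / (0.00038 − 0.19392)
   = 3.15226 − (-0.0000561)/(-0.1935400) = 3.1519699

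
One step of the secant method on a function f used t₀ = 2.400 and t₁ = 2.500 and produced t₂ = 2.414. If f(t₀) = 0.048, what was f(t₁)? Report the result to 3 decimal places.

-0.295

The secant line through (2.400, 0.048) and (2.500, f(t₁)) crosses zero at t₂ = 2.414.
So (2.400, 0.048), (2.500, f(t₁)), (2.414, 0) are collinear:
f(t₁) = 0.048 · (2.500 − 2.414) / (2.400 − 2.414) = 0.048 · (0.08600)/(-0.01400) = -0.29486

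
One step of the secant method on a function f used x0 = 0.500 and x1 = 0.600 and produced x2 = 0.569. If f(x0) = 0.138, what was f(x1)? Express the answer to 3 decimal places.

-0.062

The secant line through (0.500, 0.138) and (0.600, f(x1)) crosses zero at x2 = 0.569.
So (0.500, 0.138), (0.600, f(x1)), (0.569, 0) are collinear:
f(x1) = 0.138 · (0.600 − 0.569) / (0.500 − 0.569) = 0.138 · (0.03100)/(-0.06900) = -0.06200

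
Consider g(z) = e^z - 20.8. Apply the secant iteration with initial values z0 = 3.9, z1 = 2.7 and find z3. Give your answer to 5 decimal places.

3.05834

g(3.9) = 28.6024491, g(2.7) = -5.9202683
z2 = 2.7000000 − (-5.9202683)·(2.7000000 − 3.9000000) / (-5.9202683 − 28.6024491) = 2.7000000 − (7.1043219)/(-34.5227174) = 2.9057869
g(2.9057869) = -2.5203783
z3 = 2.9057869 − (-2.5203783)·(2.9057869 − 2.7000000) / (-2.5203783 − (-5.9202683)) = 2.9057869 − (-0.5186608)/(3.3998899) = 3.0583391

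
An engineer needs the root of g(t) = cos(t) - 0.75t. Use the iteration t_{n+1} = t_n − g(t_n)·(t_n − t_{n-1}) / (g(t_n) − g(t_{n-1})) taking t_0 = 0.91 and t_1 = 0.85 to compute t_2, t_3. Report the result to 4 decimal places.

0.8648, 0.8649

g(0.91) = -0.068754, g(0.85) = 0.022483
t_2 = 0.850000 − 0.022483·(0.850000 − 0.910000) / (0.022483 − (-0.068754)) = 0.850000 − (-0.001349)/(0.091237) = 0.864785
g(0.864785) = 0.000214
t_3 = 0.864785 − 0.000214·(0.864785 − 0.850000) / (0.000214 − 0.022483) = 0.864785 − (0.000003)/(-0.022269) = 0.864928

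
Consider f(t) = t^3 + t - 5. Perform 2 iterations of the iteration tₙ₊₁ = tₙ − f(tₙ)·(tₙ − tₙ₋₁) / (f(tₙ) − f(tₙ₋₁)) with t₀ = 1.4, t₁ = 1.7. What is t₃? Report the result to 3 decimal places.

1.515

f(1.4) = -0.85600, f(1.7) = 1.61300
t₂ = 1.70000 − 1.61300·(1.70000 − 1.40000) / (1.61300 − (-0.85600)) = 1.70000 − (0.48390)/(2.46900) = 1.50401
f(1.50401) = -0.09385
t₃ = 1.50401 − (-0.09385)·(1.50401 − 1.70000) / (-0.09385 − 1.61300) = 1.50401 − (0.01839)/(-1.70685) = 1.51479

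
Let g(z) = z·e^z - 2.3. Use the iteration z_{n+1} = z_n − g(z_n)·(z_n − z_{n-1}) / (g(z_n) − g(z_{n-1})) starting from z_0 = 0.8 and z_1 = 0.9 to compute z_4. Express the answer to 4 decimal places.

0.9182

g(0.8) = -0.519567, g(0.9) = -0.086357
z_2 = 0.900000 − (-0.086357)·(0.900000 − 0.800000) / (-0.086357 − (-0.519567)) = 0.900000 − (-0.008636)/(0.433210) = 0.919934
g(0.919934) = 0.008230
z_3 = 0.919934 − 0.008230·(0.919934 − 0.900000) / (0.008230 − (-0.086357)) = 0.919934 − (0.000164)/(0.094588) = 0.918200
g(0.918200) = -0.000115
z_4 = 0.918200 − (-0.000115)·(0.918200 − 0.919934) / (-0.000115 − 0.008230) = 0.918200 − (0.000000)/(-0.008345) = 0.918224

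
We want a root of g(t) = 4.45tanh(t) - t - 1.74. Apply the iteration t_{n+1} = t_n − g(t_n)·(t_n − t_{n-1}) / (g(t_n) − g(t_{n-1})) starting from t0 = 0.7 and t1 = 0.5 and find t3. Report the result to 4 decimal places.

g(0.7) = 0.249437, g(0.5) = -0.183579
t2 = 0.500000 − (-0.183579)·(0.500000 − 0.700000) / (-0.183579 − 0.249437) = 0.500000 − (0.036716)/(-0.433015) = 0.584791
g(0.584791) = 0.016527
t3 = 0.584791 − 0.016527·(0.584791 − 0.500000) / (0.016527 − (-0.183579)) = 0.584791 − (0.001401)/(0.200105) = 0.577788

0.5778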